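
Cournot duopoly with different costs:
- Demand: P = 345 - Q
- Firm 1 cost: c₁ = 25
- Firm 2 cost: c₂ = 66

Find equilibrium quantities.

q₁* = 120.33, q₂* = 79.33

Work:
Reaction: q₁ = (345 - 25 - q₂)/2
Reaction: q₂ = (345 - 66 - q₁)/2
Solve simultaneously:
q₁* = (345 - 2×25 + 66)/3 = 120.33
q₂* = (345 - 2×66 + 25)/3 = 79.33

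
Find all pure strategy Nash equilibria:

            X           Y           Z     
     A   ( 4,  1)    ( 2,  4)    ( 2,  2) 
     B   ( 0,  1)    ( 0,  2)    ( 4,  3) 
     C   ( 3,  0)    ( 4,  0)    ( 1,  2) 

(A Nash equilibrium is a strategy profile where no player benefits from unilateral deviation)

Nash equilibrium: (B, Z)

Work:
Best responses:
  P1 vs X: payoffs [4, 0, 3] → best response A (payoff 4)
  P1 vs Y: payoffs [2, 0, 4] → best response C (payoff 4)
  P1 vs Z: payoffs [2, 4, 1] → best response B (payoff 4)
  P2 vs A: payoffs [1, 4, 2] → best response Y (payoff 4)
  P2 vs B: payoffs [1, 2, 3] → best response Z (payoff 3)
  P2 vs C: payoffs [0, 0, 2] → best response Z (payoff 2)
Mutual best responses: (B,Z) → Nash equilibria.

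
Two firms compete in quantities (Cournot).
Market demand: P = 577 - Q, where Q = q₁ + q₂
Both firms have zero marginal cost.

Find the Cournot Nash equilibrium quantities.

q₁* = q₂* = 192.33; P* = 192.33

Work:
Profit: π_i = P·q_i = (a - q_i - q_j)·q_i
FOC: ∂π_i/∂q_i = a - 2q_i - q_j = 0
Reaction function: q_i = (577 - q_j)/2
Symmetry: q* = 577/3 = 192.33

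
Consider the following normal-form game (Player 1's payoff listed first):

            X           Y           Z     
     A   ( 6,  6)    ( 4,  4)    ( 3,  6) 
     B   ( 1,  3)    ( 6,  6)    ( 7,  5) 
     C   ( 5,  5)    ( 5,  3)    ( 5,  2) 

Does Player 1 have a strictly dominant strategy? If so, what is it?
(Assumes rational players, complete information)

No strictly dominant strategy exists for Player 1

Work:
A strategy strictly dominates another if it gives a strictly higher payoff against every opponent action. Compare each pair of P1's strategies column-by-column:
  A vs B: [6 vs 1, 4 vs 6, 3 vs 7] → A does not strictly dominate B (column Y: 4 ≤ 6)
  A vs C: [6 vs 5, 4 vs 5, 3 vs 5] → A does not strictly dominate C (column Y: 4 ≤ 5)
  B vs A: [1 vs 6, 6 vs 4, 7 vs 3] → B does not strictly dominate A (column X: 1 ≤ 6)
  B vs C: [1 vs 5, 6 vs 5, 7 vs 5] → B does not strictly dominate C (column X: 1 ≤ 5)
  C vs A: [5 vs 6, 5 vs 4, 5 vs 3] → C does not strictly dominate A (column X: 5 ≤ 6)
  C vs B: [5 vs 1, 5 vs 6, 5 vs 7] → C does not strictly dominate B (column Y: 5 ≤ 6)
No single strategy strictly dominates all others → no strictly dominant strategy.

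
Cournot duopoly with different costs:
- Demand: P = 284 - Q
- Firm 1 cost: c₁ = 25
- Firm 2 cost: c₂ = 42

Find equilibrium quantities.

q₁* = 92.0, q₂* = 75.0

Work:
Reaction: q₁ = (284 - 25 - q₂)/2
Reaction: q₂ = (284 - 42 - q₁)/2
Solve simultaneously:
q₁* = (284 - 2×25 + 42)/3 = 92.0
q₂* = (284 - 2×42 + 25)/3 = 75.0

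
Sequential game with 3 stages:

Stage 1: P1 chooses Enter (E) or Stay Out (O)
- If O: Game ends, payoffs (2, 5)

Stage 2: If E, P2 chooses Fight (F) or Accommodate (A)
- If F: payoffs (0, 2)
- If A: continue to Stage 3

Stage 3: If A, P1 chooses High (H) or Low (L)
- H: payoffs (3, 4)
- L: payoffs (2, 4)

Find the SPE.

SPE: (E, A, H); Outcome (3, 4)

Work:
Stage 3: P1 chooses H (3 vs 2)
Stage 2: P2: F->2, A->4 (anticipating H). Choose A
Stage 1: P1: O->2, E->3 (anticipating A, H). Choose E
SPE path: E -> A -> H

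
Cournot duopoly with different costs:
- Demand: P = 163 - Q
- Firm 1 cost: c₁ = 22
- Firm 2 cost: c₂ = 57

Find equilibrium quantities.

q₁* = 58.67, q₂* = 23.67

Work:
Reaction: q₁ = (163 - 22 - q₂)/2
Reaction: q₂ = (163 - 57 - q₁)/2
Solve simultaneously:
q₁* = (163 - 2×22 + 57)/3 = 58.67
q₂* = (163 - 2×57 + 22)/3 = 23.67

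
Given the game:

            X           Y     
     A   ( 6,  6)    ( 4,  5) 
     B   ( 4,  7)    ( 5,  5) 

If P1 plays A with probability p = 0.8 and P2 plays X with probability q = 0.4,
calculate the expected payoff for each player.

E[P1] = 4.76, E[P2] = 5.48

Work:
E[P1] = p·q·π₁(A,X) + p·(1-q)·π₁(A,Y) + (1-p)·q·π₁(B,X) + (1-p)·(1-q)·π₁(B,Y)
= 0.8·0.4·6 + 0.8·0.6·4 + 0.2·0.4·4 + 0.2·0.6·5
= 4.76

E[P2] = 5.48 (similar calculation)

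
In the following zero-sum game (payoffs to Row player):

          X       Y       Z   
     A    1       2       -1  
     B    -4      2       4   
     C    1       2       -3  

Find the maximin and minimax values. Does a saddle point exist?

Maximin = -1, Minimax = 1, Saddle: False

Work:
Row minimums: [-1, -4, -3] → maximin = -1
Column maximums: [1, 2, 4] → minimax = 1
No saddle point (maximin ≠ minimax). Mixed strategy needed.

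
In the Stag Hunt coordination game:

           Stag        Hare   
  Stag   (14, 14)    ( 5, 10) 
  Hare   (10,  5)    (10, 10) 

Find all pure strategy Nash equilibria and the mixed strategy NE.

Pure NE: (Stag, Stag) and (Hare, Hare); Mixed NE: p = 0.5556, q = 0.5556

Work:
Check pure NE:
(Stag, Stag): (14, 14) - no unilateral deviation beneficial
(Hare, Hare): (10, 10) - no unilateral deviation beneficial
Mixed NE: P1 plays Stag with p = 0.5556, P2 plays Stag with q = 0.5556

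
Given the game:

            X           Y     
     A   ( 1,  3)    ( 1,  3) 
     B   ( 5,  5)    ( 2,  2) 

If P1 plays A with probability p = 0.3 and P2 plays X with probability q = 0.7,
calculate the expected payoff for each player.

E[P1] = 3.17, E[P2] = 3.77

Work:
E[P1] = p·q·π₁(A,X) + p·(1-q)·π₁(A,Y) + (1-p)·q·π₁(B,X) + (1-p)·(1-q)·π₁(B,Y)
= 0.3·0.7·1 + 0.3·0.3·1 + 0.7·0.7·5 + 0.7·0.3·2
= 3.17

E[P2] = 3.77 (similar calculation)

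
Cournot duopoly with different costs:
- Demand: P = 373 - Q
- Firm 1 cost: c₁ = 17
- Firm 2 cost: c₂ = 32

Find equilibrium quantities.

q₁* = 123.67, q₂* = 108.67

Work:
Reaction: q₁ = (373 - 17 - q₂)/2
Reaction: q₂ = (373 - 32 - q₁)/2
Solve simultaneously:
q₁* = (373 - 2×17 + 32)/3 = 123.67
q₂* = (373 - 2×32 + 17)/3 = 108.67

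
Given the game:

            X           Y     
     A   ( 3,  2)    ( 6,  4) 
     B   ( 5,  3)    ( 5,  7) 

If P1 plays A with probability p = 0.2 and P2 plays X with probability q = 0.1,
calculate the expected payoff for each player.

E[P1] = 5.14, E[P2] = 6.04

Work:
E[P1] = p·q·π₁(A,X) + p·(1-q)·π₁(A,Y) + (1-p)·q·π₁(B,X) + (1-p)·(1-q)·π₁(B,Y)
= 0.2·0.1·3 + 0.2·0.9·6 + 0.8·0.1·5 + 0.8·0.9·5
= 5.14

E[P2] = 6.04 (similar calculation)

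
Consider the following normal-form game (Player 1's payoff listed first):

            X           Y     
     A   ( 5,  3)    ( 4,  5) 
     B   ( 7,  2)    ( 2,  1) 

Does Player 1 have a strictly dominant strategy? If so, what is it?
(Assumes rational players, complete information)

No strictly dominant strategy exists for Player 1

Work:
A strategy strictly dominates another if it gives a strictly higher payoff against every opponent action. Compare each pair of P1's strategies column-by-column:
  A vs B: [5 vs 7, 4 vs 2] → A does not strictly dominate B (column X: 5 ≤ 7)
  B vs A: [7 vs 5, 2 vs 4] → B does not strictly dominate A (column Y: 2 ≤ 4)
No single strategy strictly dominates all others → no strictly dominant strategy.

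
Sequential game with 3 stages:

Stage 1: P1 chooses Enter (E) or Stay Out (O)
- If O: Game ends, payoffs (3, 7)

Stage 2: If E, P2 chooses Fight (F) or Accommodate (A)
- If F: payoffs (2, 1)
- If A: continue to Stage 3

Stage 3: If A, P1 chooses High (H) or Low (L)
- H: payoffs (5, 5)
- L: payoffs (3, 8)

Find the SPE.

SPE: (E, A, H); Outcome (5, 5)

Work:
Stage 3: P1 chooses H (5 vs 3)
Stage 2: P2: F->1, A->5 (anticipating H). Choose A
Stage 1: P1: O->3, E->5 (anticipating A, H). Choose E
SPE path: E -> A -> H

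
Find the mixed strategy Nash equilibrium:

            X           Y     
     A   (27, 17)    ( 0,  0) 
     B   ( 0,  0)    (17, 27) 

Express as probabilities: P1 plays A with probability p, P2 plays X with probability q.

p = 0.6136, q = 0.3864

Work:
Find probabilities that make opponent indifferent:
P2 chooses q to make P1 indifferent between A and B
P1 chooses p to make P2 indifferent between X and Y
Mixed NE: P1 plays (A: 0.6136, B: 0.3864), P2 plays (X: 0.3864, Y: 0.6136)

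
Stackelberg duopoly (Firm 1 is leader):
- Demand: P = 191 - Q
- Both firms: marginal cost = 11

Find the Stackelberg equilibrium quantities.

q₁* (leader) = 90.0, q₂* (follower) = 45.0

Work:
Follower's reaction: q₂ = (a - c - q₁)/2
Leader substitutes: π₁ = q₁·(a - q₁ - (a-c-q₁)/2 - c)
FOC: q₁* = (191 - 11)/2 = 90.00
Then: q₂* = (191 - 11 - 90.0)/2 = 45.00
Leader has first-mover advantage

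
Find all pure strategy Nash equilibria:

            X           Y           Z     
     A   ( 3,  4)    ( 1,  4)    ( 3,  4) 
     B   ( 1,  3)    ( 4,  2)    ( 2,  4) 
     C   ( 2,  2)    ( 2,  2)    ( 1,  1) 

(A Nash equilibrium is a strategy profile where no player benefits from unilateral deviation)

Nash equilibrium: (A, X), (A, Z)

Work:
Best responses:
  P1 vs X: payoffs [3, 1, 2] → best response A (payoff 3)
  P1 vs Y: payoffs [1, 4, 2] → best response B (payoff 4)
  P1 vs Z: payoffs [3, 2, 1] → best response A (payoff 3)
  P2 vs A: payoffs [4, 4, 4] → best response X/Y/Z (payoff 4)
  P2 vs B: payoffs [3, 2, 4] → best response Z (payoff 4)
  P2 vs C: payoffs [2, 2, 1] → best response X/Y (payoff 2)
Mutual best responses: (A,X), (A,Z) → Nash equilibria.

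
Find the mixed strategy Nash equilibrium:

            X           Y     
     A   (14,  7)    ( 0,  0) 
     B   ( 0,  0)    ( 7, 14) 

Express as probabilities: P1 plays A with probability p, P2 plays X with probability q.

p = 0.6667, q = 0.3333

Work:
Find probabilities that make opponent indifferent:
P2 chooses q to make P1 indifferent between A and B
P1 chooses p to make P2 indifferent between X and Y
Mixed NE: P1 plays (A: 0.6667, B: 0.3333), P2 plays (X: 0.3333, Y: 0.6667)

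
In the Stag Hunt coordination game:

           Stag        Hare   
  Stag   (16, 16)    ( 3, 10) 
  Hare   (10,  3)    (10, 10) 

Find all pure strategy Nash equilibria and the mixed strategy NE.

Pure NE: (Stag, Stag) and (Hare, Hare); Mixed NE: p = 0.5385, q = 0.5385

Work:
Check pure NE:
(Stag, Stag): (16, 16) - no unilateral deviation beneficial
(Hare, Hare): (10, 10) - no unilateral deviation beneficial
Mixed NE: P1 plays Stag with p = 0.5385, P2 plays Stag with q = 0.5385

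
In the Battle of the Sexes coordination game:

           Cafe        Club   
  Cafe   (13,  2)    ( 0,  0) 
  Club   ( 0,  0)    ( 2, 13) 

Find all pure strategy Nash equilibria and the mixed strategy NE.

Pure NE: (Cafe, Cafe) and (Club, Club); Mixed NE: p = 0.8667, q = 0.1333

Work:
Check pure NE:
(Cafe, Cafe): (13, 2) - no unilateral deviation beneficial
(Club, Club): (2, 13) - no unilateral deviation beneficial
Mixed NE: P1 plays Cafe with p = 0.8667, P2 plays Cafe with q = 0.1333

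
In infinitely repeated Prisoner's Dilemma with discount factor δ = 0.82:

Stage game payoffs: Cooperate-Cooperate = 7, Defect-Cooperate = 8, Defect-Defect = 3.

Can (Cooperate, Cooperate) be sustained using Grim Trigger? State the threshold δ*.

δ* = 0.2; since δ = 0.82 ≥ 0.2, cooperation can be sustained

Work:
For Grim Trigger:
Cooperate forever: 7/(1-δ)
Defect then punished: 8 + 3·δ/(1-δ)
Need: 7/(1-δ) ≥ 8 + 3·δ/(1-δ)
Solving: δ ≥ (T-R)/(T-P) = (8-7)/(8-3) = 0.2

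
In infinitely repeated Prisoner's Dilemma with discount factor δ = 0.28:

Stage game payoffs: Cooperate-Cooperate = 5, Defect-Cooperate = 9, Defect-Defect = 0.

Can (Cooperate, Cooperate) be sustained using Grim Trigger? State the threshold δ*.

δ* = 0.4444; since δ = 0.28 < 0.4444, cooperation cannot be sustained

Work:
For Grim Trigger:
Cooperate forever: 5/(1-δ)
Defect then punished: 9 + 0·δ/(1-δ)
Need: 5/(1-δ) ≥ 9 + 0·δ/(1-δ)
Solving: δ ≥ (T-R)/(T-P) = (9-5)/(9-0) = 0.4444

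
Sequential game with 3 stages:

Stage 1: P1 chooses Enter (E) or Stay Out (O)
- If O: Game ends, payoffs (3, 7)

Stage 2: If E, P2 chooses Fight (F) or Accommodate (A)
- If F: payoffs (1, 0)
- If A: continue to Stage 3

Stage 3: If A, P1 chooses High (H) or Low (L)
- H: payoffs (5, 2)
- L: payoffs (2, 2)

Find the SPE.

SPE: (E, A, H); Outcome (5, 2)

Work:
Stage 3: P1 chooses H (5 vs 2)
Stage 2: P2: F->0, A->2 (anticipating H). Choose A
Stage 1: P1: O->3, E->5 (anticipating A, H). Choose E
SPE path: E -> A -> H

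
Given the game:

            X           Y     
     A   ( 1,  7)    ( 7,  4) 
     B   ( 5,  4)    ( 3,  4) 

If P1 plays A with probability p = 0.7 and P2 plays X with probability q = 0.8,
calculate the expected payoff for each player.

E[P1] = 2.92, E[P2] = 5.68

Work:
E[P1] = p·q·π₁(A,X) + p·(1-q)·π₁(A,Y) + (1-p)·q·π₁(B,X) + (1-p)·(1-q)·π₁(B,Y)
= 0.7·0.8·1 + 0.7·0.2·7 + 0.3·0.8·5 + 0.3·0.2·3
= 2.92

E[P2] = 5.68 (similar calculation)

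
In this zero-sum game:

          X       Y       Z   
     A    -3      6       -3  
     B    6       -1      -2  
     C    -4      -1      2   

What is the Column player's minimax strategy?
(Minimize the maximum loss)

Column should play Z, value = 2

Work:
Column player minimizes Row's maximum payoff:
Column X: max payoff to Row = 6
Column Y: max payoff to Row = 6
Column Z: max payoff to Row = 2
Minimum is 2, achieved by column Z.
Minimax strategy: Z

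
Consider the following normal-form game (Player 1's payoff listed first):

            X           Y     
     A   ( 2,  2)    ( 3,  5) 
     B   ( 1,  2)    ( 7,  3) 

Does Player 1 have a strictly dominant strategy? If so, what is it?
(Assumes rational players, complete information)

No strictly dominant strategy exists for Player 1

Work:
A strategy strictly dominates another if it gives a strictly higher payoff against every opponent action. Compare each pair of P1's strategies column-by-column:
  A vs B: [2 vs 1, 3 vs 7] → A does not strictly dominate B (column Y: 3 ≤ 7)
  B vs A: [1 vs 2, 7 vs 3] → B does not strictly dominate A (column X: 1 ≤ 2)
No single strategy strictly dominates all others → no strictly dominant strategy.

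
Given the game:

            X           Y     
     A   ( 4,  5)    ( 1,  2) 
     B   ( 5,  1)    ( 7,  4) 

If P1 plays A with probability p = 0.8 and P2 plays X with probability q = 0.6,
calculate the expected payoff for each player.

E[P1] = 3.4, E[P2] = 3.48

Work:
E[P1] = p·q·π₁(A,X) + p·(1-q)·π₁(A,Y) + (1-p)·q·π₁(B,X) + (1-p)·(1-q)·π₁(B,Y)
= 0.8·0.6·4 + 0.8·0.4·1 + 0.2·0.6·5 + 0.2·0.4·7
= 3.4

E[P2] = 3.48 (similar calculation)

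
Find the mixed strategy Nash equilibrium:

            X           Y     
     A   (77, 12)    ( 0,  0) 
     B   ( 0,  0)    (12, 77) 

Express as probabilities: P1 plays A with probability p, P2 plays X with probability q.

p = 0.8652, q = 0.1348

Work:
Find probabilities that make opponent indifferent:
P2 chooses q to make P1 indifferent between A and B
P1 chooses p to make P2 indifferent between X and Y
Mixed NE: P1 plays (A: 0.8652, B: 0.1348), P2 plays (X: 0.1348, Y: 0.8652)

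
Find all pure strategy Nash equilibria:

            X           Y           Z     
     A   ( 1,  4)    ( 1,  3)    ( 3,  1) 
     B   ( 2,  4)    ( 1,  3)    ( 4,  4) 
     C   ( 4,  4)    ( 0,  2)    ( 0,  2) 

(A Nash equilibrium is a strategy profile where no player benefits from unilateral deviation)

Nash equilibrium: (B, Z), (C, X)

Work:
Best responses:
  P1 vs X: payoffs [1, 2, 4] → best response C (payoff 4)
  P1 vs Y: payoffs [1, 1, 0] → best response A/B (payoff 1)
  P1 vs Z: payoffs [3, 4, 0] → best response B (payoff 4)
  P2 vs A: payoffs [4, 3, 1] → best response X (payoff 4)
  P2 vs B: payoffs [4, 3, 4] → best response X/Z (payoff 4)
  P2 vs C: payoffs [4, 2, 2] → best response X (payoff 4)
Mutual best responses: (B,Z), (C,X) → Nash equilibria.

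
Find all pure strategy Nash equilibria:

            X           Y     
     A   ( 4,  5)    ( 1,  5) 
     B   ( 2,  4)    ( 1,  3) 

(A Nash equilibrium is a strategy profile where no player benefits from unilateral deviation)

Nash equilibrium: (A, X), (A, Y)

Work:
Best responses:
  P1 vs X: payoffs [4, 2] → best response A (payoff 4)
  P1 vs Y: payoffs [1, 1] → best response A/B (payoff 1)
  P2 vs A: payoffs [5, 5] → best response X/Y (payoff 5)
  P2 vs B: payoffs [4, 3] → best response X (payoff 4)
Mutual best responses: (A,X), (A,Y) → Nash equilibria.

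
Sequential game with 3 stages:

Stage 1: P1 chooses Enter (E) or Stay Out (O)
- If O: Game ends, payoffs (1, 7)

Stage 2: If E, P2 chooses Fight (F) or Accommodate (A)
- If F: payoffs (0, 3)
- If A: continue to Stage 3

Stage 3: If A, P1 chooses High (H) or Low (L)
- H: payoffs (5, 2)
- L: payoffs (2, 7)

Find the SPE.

SPE: (O, F, H); Outcome (1, 7)

Work:
Stage 3: P1 chooses H (5 vs 2)
Stage 2: P2: F->3, A->2 (anticipating H). Choose F
Stage 1: P1: O->1, E->0 (anticipating F, H). Choose O
SPE path: O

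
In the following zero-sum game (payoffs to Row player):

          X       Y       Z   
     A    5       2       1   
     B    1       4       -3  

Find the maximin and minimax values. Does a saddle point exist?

Maximin = 1, Minimax = 1, Saddle: True

Work:
Row minimums: [1, -3] → maximin = 1
Column maximums: [5, 4, 1] → minimax = 1
Saddle point exists! Game value = 1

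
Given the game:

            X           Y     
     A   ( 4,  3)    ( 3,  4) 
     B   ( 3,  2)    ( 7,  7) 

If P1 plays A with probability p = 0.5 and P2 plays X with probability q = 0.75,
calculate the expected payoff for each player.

E[P1] = 3.875, E[P2] = 3.25

Work:
E[P1] = p·q·π₁(A,X) + p·(1-q)·π₁(A,Y) + (1-p)·q·π₁(B,X) + (1-p)·(1-q)·π₁(B,Y)
= 0.5·0.75·4 + 0.5·0.25·3 + 0.5·0.75·3 + 0.5·0.25·7
= 3.875

E[P2] = 3.25 (similar calculation)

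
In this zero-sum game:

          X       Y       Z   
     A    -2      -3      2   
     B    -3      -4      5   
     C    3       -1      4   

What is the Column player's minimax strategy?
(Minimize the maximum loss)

Column should play Y, value = -1

Work:
Column player minimizes Row's maximum payoff:
Column X: max payoff to Row = 3
Column Y: max payoff to Row = -1
Column Z: max payoff to Row = 5
Minimum is -1, achieved by column Y.
Minimax strategy: Y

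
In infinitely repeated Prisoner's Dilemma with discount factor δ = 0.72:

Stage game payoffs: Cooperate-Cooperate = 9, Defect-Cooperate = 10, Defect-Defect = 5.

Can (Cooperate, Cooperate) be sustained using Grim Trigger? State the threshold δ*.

δ* = 0.2; since δ = 0.72 ≥ 0.2, cooperation can be sustained

Work:
For Grim Trigger:
Cooperate forever: 9/(1-δ)
Defect then punished: 10 + 5·δ/(1-δ)
Need: 9/(1-δ) ≥ 10 + 5·δ/(1-δ)
Solving: δ ≥ (T-R)/(T-P) = (10-9)/(10-5) = 0.2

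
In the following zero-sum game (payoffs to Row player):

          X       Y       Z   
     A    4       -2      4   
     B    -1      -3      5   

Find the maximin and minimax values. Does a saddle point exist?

Maximin = -2, Minimax = -2, Saddle: True

Work:
Row minimums: [-2, -3] → maximin = -2
Column maximums: [4, -2, 5] → minimax = -2
Saddle point exists! Game value = -2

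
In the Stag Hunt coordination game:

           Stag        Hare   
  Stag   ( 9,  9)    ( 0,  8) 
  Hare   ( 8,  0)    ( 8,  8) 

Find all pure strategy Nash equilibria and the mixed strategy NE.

Pure NE: (Stag, Stag) and (Hare, Hare); Mixed NE: p = 0.8889, q = 0.8889

Work:
Check pure NE:
(Stag, Stag): (9, 9) - no unilateral deviation beneficial
(Hare, Hare): (8, 8) - no unilateral deviation beneficial
Mixed NE: P1 plays Stag with p = 0.8889, P2 plays Stag with q = 0.8889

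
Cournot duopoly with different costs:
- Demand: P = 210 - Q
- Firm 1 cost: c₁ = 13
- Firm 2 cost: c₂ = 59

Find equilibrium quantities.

q₁* = 81.0, q₂* = 35.0

Work:
Reaction: q₁ = (210 - 13 - q₂)/2
Reaction: q₂ = (210 - 59 - q₁)/2
Solve simultaneously:
q₁* = (210 - 2×13 + 59)/3 = 81.0
q₂* = (210 - 2×59 + 13)/3 = 35.0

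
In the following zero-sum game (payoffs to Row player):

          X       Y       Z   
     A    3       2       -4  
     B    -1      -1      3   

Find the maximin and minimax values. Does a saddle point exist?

Maximin = -1, Minimax = 2, Saddle: False

Work:
Row minimums: [-4, -1] → maximin = -1
Column maximums: [3, 2, 3] → minimax = 2
No saddle point (maximin ≠ minimax). Mixed strategy needed.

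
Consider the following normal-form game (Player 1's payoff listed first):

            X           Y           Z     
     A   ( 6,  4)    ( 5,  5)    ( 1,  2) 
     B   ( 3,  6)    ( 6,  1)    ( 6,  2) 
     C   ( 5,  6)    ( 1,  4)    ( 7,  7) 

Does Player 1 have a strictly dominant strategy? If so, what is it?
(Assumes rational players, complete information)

No strictly dominant strategy exists for Player 1

Work:
A strategy strictly dominates another if it gives a strictly higher payoff against every opponent action. Compare each pair of P1's strategies column-by-column:
  A vs B: [6 vs 3, 5 vs 6, 1 vs 6] → A does not strictly dominate B (column Y: 5 ≤ 6)
  A vs C: [6 vs 5, 5 vs 1, 1 vs 7] → A does not strictly dominate C (column Z: 1 ≤ 7)
  B vs A: [3 vs 6, 6 vs 5, 6 vs 1] → B does not strictly dominate A (column X: 3 ≤ 6)
  B vs C: [3 vs 5, 6 vs 1, 6 vs 7] → B does not strictly dominate C (column X: 3 ≤ 5)
  C vs A: [5 vs 6, 1 vs 5, 7 vs 1] → C does not strictly dominate A (column X: 5 ≤ 6)
  C vs B: [5 vs 3, 1 vs 6, 7 vs 6] → C does not strictly dominate B (column Y: 1 ≤ 6)
No single strategy strictly dominates all others → no strictly dominant strategy.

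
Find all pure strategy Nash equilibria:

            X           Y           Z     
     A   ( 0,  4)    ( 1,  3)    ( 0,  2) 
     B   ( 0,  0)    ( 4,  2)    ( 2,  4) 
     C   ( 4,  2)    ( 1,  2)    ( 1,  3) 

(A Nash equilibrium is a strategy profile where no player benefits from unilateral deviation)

Nash equilibrium: (B, Z)

Work:
Best responses:
  P1 vs X: payoffs [0, 0, 4] → best response C (payoff 4)
  P1 vs Y: payoffs [1, 4, 1] → best response B (payoff 4)
  P1 vs Z: payoffs [0, 2, 1] → best response B (payoff 2)
  P2 vs A: payoffs [4, 3, 2] → best response X (payoff 4)
  P2 vs B: payoffs [0, 2, 4] → best response Z (payoff 4)
  P2 vs C: payoffs [2, 2, 3] → best response Z (payoff 3)
Mutual best responses: (B,Z) → Nash equilibria.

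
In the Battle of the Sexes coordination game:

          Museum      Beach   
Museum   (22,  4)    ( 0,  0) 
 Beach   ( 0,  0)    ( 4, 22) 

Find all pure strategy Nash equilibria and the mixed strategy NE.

Pure NE: (Museum, Museum) and (Beach, Beach); Mixed NE: p = 0.8462, q = 0.1538

Work:
Check pure NE:
(Museum, Museum): (22, 4) - no unilateral deviation beneficial
(Beach, Beach): (4, 22) - no unilateral deviation beneficial
Mixed NE: P1 plays Museum with p = 0.8462, P2 plays Museum with q = 0.1538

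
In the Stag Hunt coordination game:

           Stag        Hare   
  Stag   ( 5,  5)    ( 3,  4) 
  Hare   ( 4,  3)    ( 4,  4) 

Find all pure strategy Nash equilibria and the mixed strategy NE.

Pure NE: (Stag, Stag) and (Hare, Hare); Mixed NE: p = 0.5, q = 0.5

Work:
Check pure NE:
(Stag, Stag): (5, 5) - no unilateral deviation beneficial
(Hare, Hare): (4, 4) - no unilateral deviation beneficial
Mixed NE: P1 plays Stag with p = 0.5, P2 plays Stag with q = 0.5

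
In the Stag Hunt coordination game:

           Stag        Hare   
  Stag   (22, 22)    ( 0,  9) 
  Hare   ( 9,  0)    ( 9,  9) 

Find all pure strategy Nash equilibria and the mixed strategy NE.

Pure NE: (Stag, Stag) and (Hare, Hare); Mixed NE: p = 0.4091, q = 0.4091

Work:
Check pure NE:
(Stag, Stag): (22, 22) - no unilateral deviation beneficial
(Hare, Hare): (9, 9) - no unilateral deviation beneficial
Mixed NE: P1 plays Stag with p = 0.4091, P2 plays Stag with q = 0.4091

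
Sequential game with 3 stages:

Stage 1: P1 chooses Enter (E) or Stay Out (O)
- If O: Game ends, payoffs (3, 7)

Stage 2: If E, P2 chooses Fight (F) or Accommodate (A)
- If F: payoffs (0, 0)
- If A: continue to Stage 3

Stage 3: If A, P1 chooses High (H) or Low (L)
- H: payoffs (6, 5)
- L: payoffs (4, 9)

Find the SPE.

SPE: (E, A, H); Outcome (6, 5)

Work:
Stage 3: P1 chooses H (6 vs 4)
Stage 2: P2: F->0, A->5 (anticipating H). Choose A
Stage 1: P1: O->3, E->6 (anticipating A, H). Choose E
SPE path: E -> A -> H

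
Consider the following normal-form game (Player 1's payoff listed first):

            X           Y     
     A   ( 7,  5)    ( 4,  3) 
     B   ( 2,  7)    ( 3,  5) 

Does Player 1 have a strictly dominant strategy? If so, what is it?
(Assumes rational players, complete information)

Yes, Player 1's strictly dominant strategy is A

Work:
A strategy strictly dominates another if it gives a strictly higher payoff against every opponent action. Compare each pair of P1's strategies column-by-column:
  A vs B: [7 vs 2, 4 vs 3] → A strictly dominates B
  B vs A: [2 vs 7, 3 vs 4] → B does not strictly dominate A (column X: 2 ≤ 7)
A strictly dominates every other strategy → strictly dominant.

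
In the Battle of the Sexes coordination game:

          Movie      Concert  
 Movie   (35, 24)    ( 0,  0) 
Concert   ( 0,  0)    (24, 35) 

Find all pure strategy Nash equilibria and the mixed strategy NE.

Pure NE: (Movie, Movie) and (Concert, Concert); Mixed NE: p = 0.5932, q = 0.4068

Work:
Check pure NE:
(Movie, Movie): (35, 24) - no unilateral deviation beneficial
(Concert, Concert): (24, 35) - no unilateral deviation beneficial
Mixed NE: P1 plays Movie with p = 0.5932, P2 plays Movie with q = 0.4068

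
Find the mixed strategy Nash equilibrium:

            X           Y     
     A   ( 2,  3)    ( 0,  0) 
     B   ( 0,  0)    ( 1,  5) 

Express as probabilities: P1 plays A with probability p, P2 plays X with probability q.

p = 0.625, q = 0.3333

Work:
Find probabilities that make opponent indifferent:
P2 chooses q to make P1 indifferent between A and B
P1 chooses p to make P2 indifferent between X and Y
Mixed NE: P1 plays (A: 0.625, B: 0.375), P2 plays (X: 0.3333, Y: 0.6667)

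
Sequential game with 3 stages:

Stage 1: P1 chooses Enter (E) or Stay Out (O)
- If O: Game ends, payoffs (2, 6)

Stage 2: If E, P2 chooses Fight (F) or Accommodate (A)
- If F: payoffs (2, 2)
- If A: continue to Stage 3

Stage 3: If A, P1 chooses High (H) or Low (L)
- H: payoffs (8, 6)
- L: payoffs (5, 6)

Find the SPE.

SPE: (E, A, H); Outcome (8, 6)

Work:
Stage 3: P1 chooses H (8 vs 5)
Stage 2: P2: F->2, A->6 (anticipating H). Choose A
Stage 1: P1: O->2, E->8 (anticipating A, H). Choose E
SPE path: E -> A -> H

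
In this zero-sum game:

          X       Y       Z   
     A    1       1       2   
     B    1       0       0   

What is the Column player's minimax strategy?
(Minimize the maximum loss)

Column should play X or Y (all achieve the minimum), value = 1

Work:
Column player minimizes Row's maximum payoff:
Column X: max payoff to Row = 1
Column Y: max payoff to Row = 1
Column Z: max payoff to Row = 2
Minimum is 1, achieved by columns X, Y (tied).
Each of X or Y is a minimax strategy.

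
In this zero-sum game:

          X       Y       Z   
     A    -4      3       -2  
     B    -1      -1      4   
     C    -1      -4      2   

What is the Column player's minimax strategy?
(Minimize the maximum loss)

Column should play X, value = -1

Work:
Column player minimizes Row's maximum payoff:
Column X: max payoff to Row = -1
Column Y: max payoff to Row = 3
Column Z: max payoff to Row = 4
Minimum is -1, achieved by column X.
Minimax strategy: X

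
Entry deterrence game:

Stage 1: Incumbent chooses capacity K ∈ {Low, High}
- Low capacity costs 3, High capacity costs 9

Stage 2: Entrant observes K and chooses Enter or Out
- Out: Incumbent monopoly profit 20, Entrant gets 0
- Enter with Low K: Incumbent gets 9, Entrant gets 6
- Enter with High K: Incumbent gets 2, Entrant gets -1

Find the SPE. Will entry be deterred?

SPE: (High, Enter|Low, Out|High); Entry deterred. Incumbent net profit = 11

Work:
After Low K: Entrant enters (6 > 0)
After High K: Entrant stays out (-1 < 0)
Incumbent: Low → 9−3=6, High → 20−9=11
Incumbent chooses High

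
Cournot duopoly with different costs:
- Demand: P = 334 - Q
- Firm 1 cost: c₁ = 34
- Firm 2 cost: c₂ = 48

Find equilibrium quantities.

q₁* = 104.67, q₂* = 90.67

Work:
Reaction: q₁ = (334 - 34 - q₂)/2
Reaction: q₂ = (334 - 48 - q₁)/2
Solve simultaneously:
q₁* = (334 - 2×34 + 48)/3 = 104.67
q₂* = (334 - 2×48 + 34)/3 = 90.67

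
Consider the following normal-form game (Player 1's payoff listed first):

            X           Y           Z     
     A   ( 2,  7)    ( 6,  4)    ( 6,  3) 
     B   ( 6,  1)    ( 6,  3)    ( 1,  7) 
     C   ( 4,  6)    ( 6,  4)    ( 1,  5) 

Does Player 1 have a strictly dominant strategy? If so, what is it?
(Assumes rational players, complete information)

No strictly dominant strategy exists for Player 1

Work:
A strategy strictly dominates another if it gives a strictly higher payoff against every opponent action. Compare each pair of P1's strategies column-by-column:
  A vs B: [2 vs 6, 6 vs 6, 6 vs 1] → A does not strictly dominate B (column X: 2 ≤ 6)
  A vs C: [2 vs 4, 6 vs 6, 6 vs 1] → A does not strictly dominate C (column X: 2 ≤ 4)
  B vs A: [6 vs 2, 6 vs 6, 1 vs 6] → B does not strictly dominate A (column Y: 6 ≤ 6)
  B vs C: [6 vs 4, 6 vs 6, 1 vs 1] → B does not strictly dominate C (column Y: 6 ≤ 6)
  C vs A: [4 vs 2, 6 vs 6, 1 vs 6] → C does not strictly dominate A (column Y: 6 ≤ 6)
  C vs B: [4 vs 6, 6 vs 6, 1 vs 1] → C does not strictly dominate B (column X: 4 ≤ 6)
No single strategy strictly dominates all others → no strictly dominant strategy.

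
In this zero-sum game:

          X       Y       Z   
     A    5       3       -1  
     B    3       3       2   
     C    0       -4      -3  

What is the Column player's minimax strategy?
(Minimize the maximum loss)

Column should play Z, value = 2

Work:
Column player minimizes Row's maximum payoff:
Column X: max payoff to Row = 5
Column Y: max payoff to Row = 3
Column Z: max payoff to Row = 2
Minimum is 2, achieved by column Z.
Minimax strategy: Z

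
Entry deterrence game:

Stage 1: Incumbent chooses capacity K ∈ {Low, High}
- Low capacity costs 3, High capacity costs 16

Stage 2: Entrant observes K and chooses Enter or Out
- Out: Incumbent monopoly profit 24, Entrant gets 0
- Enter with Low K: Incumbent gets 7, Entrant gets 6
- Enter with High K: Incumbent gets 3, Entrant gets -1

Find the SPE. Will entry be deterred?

SPE: (High, Enter|Low, Out|High); Entry deterred. Incumbent net profit = 8

Work:
After Low K: Entrant enters (6 > 0)
After High K: Entrant stays out (-1 < 0)
Incumbent: Low → 7−3=4, High → 24−16=8
Incumbent chooses High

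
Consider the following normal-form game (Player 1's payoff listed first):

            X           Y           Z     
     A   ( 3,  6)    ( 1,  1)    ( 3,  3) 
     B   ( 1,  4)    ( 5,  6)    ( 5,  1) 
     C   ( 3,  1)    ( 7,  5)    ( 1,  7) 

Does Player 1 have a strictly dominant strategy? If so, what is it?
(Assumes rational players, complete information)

No strictly dominant strategy exists for Player 1

Work:
A strategy strictly dominates another if it gives a strictly higher payoff against every opponent action. Compare each pair of P1's strategies column-by-column:
  A vs B: [3 vs 1, 1 vs 5, 3 vs 5] → A does not strictly dominate B (column Y: 1 ≤ 5)
  A vs C: [3 vs 3, 1 vs 7, 3 vs 1] → A does not strictly dominate C (column X: 3 ≤ 3)
  B vs A: [1 vs 3, 5 vs 1, 5 vs 3] → B does not strictly dominate A (column X: 1 ≤ 3)
  B vs C: [1 vs 3, 5 vs 7, 5 vs 1] → B does not strictly dominate C (column X: 1 ≤ 3)
  C vs A: [3 vs 3, 7 vs 1, 1 vs 3] → C does not strictly dominate A (column X: 3 ≤ 3)
  C vs B: [3 vs 1, 7 vs 5, 1 vs 5] → C does not strictly dominate B (column Z: 1 ≤ 5)
No single strategy strictly dominates all others → no strictly dominant strategy.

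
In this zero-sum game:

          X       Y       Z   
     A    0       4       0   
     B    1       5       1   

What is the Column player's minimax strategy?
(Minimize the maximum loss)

Column should play X or Z (all achieve the minimum), value = 1

Work:
Column player minimizes Row's maximum payoff:
Column X: max payoff to Row = 1
Column Y: max payoff to Row = 5
Column Z: max payoff to Row = 1
Minimum is 1, achieved by columns X, Z (tied).
Each of X or Z is a minimax strategy.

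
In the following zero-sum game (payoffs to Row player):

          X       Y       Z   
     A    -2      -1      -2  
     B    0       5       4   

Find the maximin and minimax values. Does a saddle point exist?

Maximin = 0, Minimax = 0, Saddle: True

Work:
Row minimums: [-2, 0] → maximin = 0
Column maximums: [0, 5, 4] → minimax = 0
Saddle point exists! Game value = 0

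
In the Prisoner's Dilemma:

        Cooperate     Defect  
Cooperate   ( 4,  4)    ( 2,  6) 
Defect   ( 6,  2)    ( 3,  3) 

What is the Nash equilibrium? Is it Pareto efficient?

(Defect, Defect) is NE; not Pareto efficient

Work:
Defect dominates Cooperate for both players:
If P2 cooperates: Defect (6) > Cooperate (4)
If P2 defects: Defect (3) > Cooperate (2)
NE: (Defect, Defect) with payoff (3, 3)
But (Cooperate, Cooperate) = (4, 4) Pareto dominates (3, 3)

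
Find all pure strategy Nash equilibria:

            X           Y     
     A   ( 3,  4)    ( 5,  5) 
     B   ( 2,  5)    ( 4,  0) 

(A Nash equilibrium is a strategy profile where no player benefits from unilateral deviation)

Nash equilibrium: (A, Y)

Work:
Best responses:
  P1 vs X: payoffs [3, 2] → best response A (payoff 3)
  P1 vs Y: payoffs [5, 4] → best response A (payoff 5)
  P2 vs A: payoffs [4, 5] → best response Y (payoff 5)
  P2 vs B: payoffs [5, 0] → best response X (payoff 5)
Mutual best responses: (A,Y) → Nash equilibria.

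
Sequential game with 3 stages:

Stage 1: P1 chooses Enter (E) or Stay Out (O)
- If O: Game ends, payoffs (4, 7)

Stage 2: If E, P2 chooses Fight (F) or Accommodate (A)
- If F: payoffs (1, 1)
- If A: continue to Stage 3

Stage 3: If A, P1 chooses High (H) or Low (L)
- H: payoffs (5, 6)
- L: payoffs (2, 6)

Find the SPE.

SPE: (E, A, H); Outcome (5, 6)

Work:
Stage 3: P1 chooses H (5 vs 2)
Stage 2: P2: F->1, A->6 (anticipating H). Choose A
Stage 1: P1: O->4, E->5 (anticipating A, H). Choose E
SPE path: E -> A -> H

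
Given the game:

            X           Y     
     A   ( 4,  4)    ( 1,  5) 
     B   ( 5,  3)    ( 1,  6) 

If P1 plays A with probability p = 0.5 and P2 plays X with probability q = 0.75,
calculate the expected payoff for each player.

E[P1] = 3.625, E[P2] = 4.0

Work:
E[P1] = p·q·π₁(A,X) + p·(1-q)·π₁(A,Y) + (1-p)·q·π₁(B,X) + (1-p)·(1-q)·π₁(B,Y)
= 0.5·0.75·4 + 0.5·0.25·1 + 0.5·0.75·5 + 0.5·0.25·1
= 3.625

E[P2] = 4.0 (similar calculation)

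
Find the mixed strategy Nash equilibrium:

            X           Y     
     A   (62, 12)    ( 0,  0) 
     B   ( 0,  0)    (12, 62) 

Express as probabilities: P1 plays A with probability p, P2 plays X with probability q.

p = 0.8378, q = 0.1622

Work:
Find probabilities that make opponent indifferent:
P2 chooses q to make P1 indifferent between A and B
P1 chooses p to make P2 indifferent between X and Y
Mixed NE: P1 plays (A: 0.8378, B: 0.1622), P2 plays (X: 0.1622, Y: 0.8378)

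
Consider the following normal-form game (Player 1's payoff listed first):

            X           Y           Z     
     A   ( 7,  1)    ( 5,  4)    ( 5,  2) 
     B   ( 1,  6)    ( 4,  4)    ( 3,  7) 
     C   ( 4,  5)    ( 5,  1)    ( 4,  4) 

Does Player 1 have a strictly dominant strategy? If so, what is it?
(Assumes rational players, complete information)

No strictly dominant strategy exists for Player 1

Work:
A strategy strictly dominates another if it gives a strictly higher payoff against every opponent action. Compare each pair of P1's strategies column-by-column:
  A vs B: [7 vs 1, 5 vs 4, 5 vs 3] → A strictly dominates B
  A vs C: [7 vs 4, 5 vs 5, 5 vs 4] → A does not strictly dominate C (column Y: 5 ≤ 5)
  B vs A: [1 vs 7, 4 vs 5, 3 vs 5] → B does not strictly dominate A (column X: 1 ≤ 7)
  B vs C: [1 vs 4, 4 vs 5, 3 vs 4] → B does not strictly dominate C (column X: 1 ≤ 4)
  C vs A: [4 vs 7, 5 vs 5, 4 vs 5] → C does not strictly dominate A (column X: 4 ≤ 7)
  C vs B: [4 vs 1, 5 vs 4, 4 vs 3] → C strictly dominates B
No single strategy strictly dominates all others → no strictly dominant strategy.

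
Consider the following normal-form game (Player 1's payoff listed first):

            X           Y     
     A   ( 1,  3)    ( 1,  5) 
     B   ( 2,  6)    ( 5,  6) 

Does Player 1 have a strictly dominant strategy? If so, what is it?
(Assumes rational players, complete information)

Yes, Player 1's strictly dominant strategy is B

Work:
A strategy strictly dominates another if it gives a strictly higher payoff against every opponent action. Compare each pair of P1's strategies column-by-column:
  A vs B: [1 vs 2, 1 vs 5] → A does not strictly dominate B (column X: 1 ≤ 2)
  B vs A: [2 vs 1, 5 vs 1] → B strictly dominates A
B strictly dominates every other strategy → strictly dominant.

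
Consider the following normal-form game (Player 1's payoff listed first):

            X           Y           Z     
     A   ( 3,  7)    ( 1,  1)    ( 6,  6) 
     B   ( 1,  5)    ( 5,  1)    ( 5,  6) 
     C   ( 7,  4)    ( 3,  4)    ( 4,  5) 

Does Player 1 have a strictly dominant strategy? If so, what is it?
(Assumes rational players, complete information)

No strictly dominant strategy exists for Player 1

Work:
A strategy strictly dominates another if it gives a strictly higher payoff against every opponent action. Compare each pair of P1's strategies column-by-column:
  A vs B: [3 vs 1, 1 vs 5, 6 vs 5] → A does not strictly dominate B (column Y: 1 ≤ 5)
  A vs C: [3 vs 7, 1 vs 3, 6 vs 4] → A does not strictly dominate C (column X: 3 ≤ 7)
  B vs A: [1 vs 3, 5 vs 1, 5 vs 6] → B does not strictly dominate A (column X: 1 ≤ 3)
  B vs C: [1 vs 7, 5 vs 3, 5 vs 4] → B does not strictly dominate C (column X: 1 ≤ 7)
  C vs A: [7 vs 3, 3 vs 1, 4 vs 6] → C does not strictly dominate A (column Z: 4 ≤ 6)
  C vs B: [7 vs 1, 3 vs 5, 4 vs 5] → C does not strictly dominate B (column Y: 3 ≤ 5)
No single strategy strictly dominates all others → no strictly dominant strategy.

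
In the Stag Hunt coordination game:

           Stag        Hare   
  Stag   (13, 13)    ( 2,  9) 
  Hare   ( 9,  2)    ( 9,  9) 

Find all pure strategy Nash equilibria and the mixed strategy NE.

Pure NE: (Stag, Stag) and (Hare, Hare); Mixed NE: p = 0.6364, q = 0.6364

Work:
Check pure NE:
(Stag, Stag): (13, 13) - no unilateral deviation beneficial
(Hare, Hare): (9, 9) - no unilateral deviation beneficial
Mixed NE: P1 plays Stag with p = 0.6364, P2 plays Stag with q = 0.6364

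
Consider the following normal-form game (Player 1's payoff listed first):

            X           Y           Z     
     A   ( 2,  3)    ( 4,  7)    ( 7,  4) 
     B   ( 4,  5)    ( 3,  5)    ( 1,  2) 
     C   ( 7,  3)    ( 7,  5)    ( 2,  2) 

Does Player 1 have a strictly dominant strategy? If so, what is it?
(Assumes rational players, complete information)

No strictly dominant strategy exists for Player 1

Work:
A strategy strictly dominates another if it gives a strictly higher payoff against every opponent action. Compare each pair of P1's strategies column-by-column:
  A vs B: [2 vs 4, 4 vs 3, 7 vs 1] → A does not strictly dominate B (column X: 2 ≤ 4)
  A vs C: [2 vs 7, 4 vs 7, 7 vs 2] → A does not strictly dominate C (column X: 2 ≤ 7)
  B vs A: [4 vs 2, 3 vs 4, 1 vs 7] → B does not strictly dominate A (column Y: 3 ≤ 4)
  B vs C: [4 vs 7, 3 vs 7, 1 vs 2] → B does not strictly dominate C (column X: 4 ≤ 7)
  C vs A: [7 vs 2, 7 vs 4, 2 vs 7] → C does not strictly dominate A (column Z: 2 ≤ 7)
  C vs B: [7 vs 4, 7 vs 3, 2 vs 1] → C strictly dominates B
No single strategy strictly dominates all others → no strictly dominant strategy.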